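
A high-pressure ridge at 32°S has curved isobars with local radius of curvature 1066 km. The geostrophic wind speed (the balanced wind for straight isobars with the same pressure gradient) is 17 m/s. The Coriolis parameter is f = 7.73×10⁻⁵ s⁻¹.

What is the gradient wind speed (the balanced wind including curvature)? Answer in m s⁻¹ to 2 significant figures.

Around a high, pressure-gradient force acts outward with centrifugal, so Coriolis balances both:
fV = (1/ρ)|∂P/∂n| + V²/R  →  V² − fR·V + fR·V_g = 0
With fR = 7.73×10⁻⁵ × 1066×10³ m = 82.4 m/s:
V = [fR − √((fR)² − 4 fR V_g)]/2 = [82.4 − √(82.4² − 4×82.4×17)]/2 = 24 m/s
Supergeostrophic (V > V_g = 17 m/s), as expected around a high.

24 m s⁻¹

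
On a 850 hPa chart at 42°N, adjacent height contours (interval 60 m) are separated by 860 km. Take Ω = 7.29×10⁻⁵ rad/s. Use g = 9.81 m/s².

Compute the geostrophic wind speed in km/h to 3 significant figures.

Coriolis parameter at 42°N:
f = 2Ω sin φ = 2 × 7.29×10⁻⁵ × sin 42° = 9.76×10⁻⁵ s⁻¹
Height gradient: |∂Z/∂n| = 60 m / 860000 m = 6.98×10⁻⁵
On a pressure surface, geostrophic balance gives V_g = (g/f)|∂Z/∂n|:
V_g = 9.81 × 6.98×10⁻⁵ / 9.76×10⁻⁵ = 7.02 m/s
Converting: 7.02 m/s × 3.6 = 25.3 km/h

25.3 km/h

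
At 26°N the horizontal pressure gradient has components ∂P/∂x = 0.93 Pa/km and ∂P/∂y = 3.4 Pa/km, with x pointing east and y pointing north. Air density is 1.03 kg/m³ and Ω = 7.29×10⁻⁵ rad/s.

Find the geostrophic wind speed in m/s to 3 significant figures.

53.5 m/s

Coriolis parameter at 26°N:
f = 2Ω sin φ = 2 × 7.29×10⁻⁵ × sin 26° = 6.39×10⁻⁵ s⁻¹
Component geostrophic relations (x east, y north):
u_g = −(1/(fρ)) ∂P/∂y,  v_g = (1/(fρ)) ∂P/∂x
u_g = −(3.4×10⁻³)/(6.39×10⁻⁵ × 1.03) = −51.6 m/s;  v_g = (0.93×10⁻³)/(6.39×10⁻⁵ × 1.03) = 14.1 m/s
|V_g| = √(u_g² + v_g²) = 53.5 m/s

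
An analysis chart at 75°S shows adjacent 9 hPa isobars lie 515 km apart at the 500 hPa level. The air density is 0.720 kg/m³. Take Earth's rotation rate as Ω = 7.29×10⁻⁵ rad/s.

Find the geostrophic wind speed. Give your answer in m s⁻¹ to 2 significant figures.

17 m s⁻¹

Coriolis parameter at 75°S:
f = 2Ω sin φ = 2 × 7.29×10⁻⁵ × sin 75° = 1.41×10⁻⁴ s⁻¹
Pressure gradient: |∂P/∂n| = 900 Pa / 515000 m = 1.75×10⁻³ Pa/m
Geostrophic balance (pressure-gradient force = Coriolis force):
V_g = (1/(fρ)) |∂P/∂n| = 1.75×10⁻³ / (1.41×10⁻⁴ × 0.720) = 17.2 m/s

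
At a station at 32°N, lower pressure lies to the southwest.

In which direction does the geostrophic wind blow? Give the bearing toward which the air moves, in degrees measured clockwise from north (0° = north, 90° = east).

The pressure-gradient force points toward the southwest (bearing 225°).
Geostrophic balance: in the Northern Hemisphere the Coriolis force deflects motion to the right, so the geostrophic wind blows 90° to the right of the pressure-gradient force (low pressure on the left).
Rotating 225° by 90° clockwise gives 315° — the wind blows toward the northwest.

315°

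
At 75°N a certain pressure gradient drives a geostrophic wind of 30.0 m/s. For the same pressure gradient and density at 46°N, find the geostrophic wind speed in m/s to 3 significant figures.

40.3 m/s

With the same pressure gradient and density, V_g ∝ 1/f ∝ 1/sin φ.
V₂ = V₁ · sin φ₁ / sin φ₂ = 30.0 × sin 75° / sin 46°
V₂ = 30.0 × 0.9659/0.7193 = 40.3 m/s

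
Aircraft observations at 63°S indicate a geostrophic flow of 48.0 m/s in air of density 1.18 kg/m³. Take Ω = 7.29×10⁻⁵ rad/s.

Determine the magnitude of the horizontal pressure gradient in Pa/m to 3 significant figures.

Coriolis parameter at 63°S:
f = 2Ω sin φ = 2 × 7.29×10⁻⁵ × sin 63° = 1.30×10⁻⁴ s⁻¹
Geostrophic balance rearranged: |∂P/∂n| = f ρ V_g
|∂P/∂n| = 1.30×10⁻⁴ × 1.18 × 48.0 = 7.36×10⁻³ Pa/m

7.36×10⁻³ Pa/m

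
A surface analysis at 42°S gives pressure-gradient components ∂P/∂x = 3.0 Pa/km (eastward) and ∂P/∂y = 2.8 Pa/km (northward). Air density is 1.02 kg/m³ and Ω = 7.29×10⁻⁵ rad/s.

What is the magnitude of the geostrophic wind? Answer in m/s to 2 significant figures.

Coriolis parameter at 42°S:
f = 2Ω sin φ = 2 × 7.29×10⁻⁵ × sin 42° = 9.76×10⁻⁵ s⁻¹
In the Southern Hemisphere f is negative: f = −9.76×10⁻⁵ s⁻¹.
Component geostrophic relations (x east, y north):
u_g = −(1/(fρ)) ∂P/∂y,  v_g = (1/(fρ)) ∂P/∂x
u_g = −(2.8×10⁻³)/(−9.76×10⁻⁵ × 1.02) = 28.1 m/s;  v_g = (3.0×10⁻³)/(−9.76×10⁻⁵ × 1.02) = −30.1 m/s
|V_g| = √(u_g² + v_g²) = 41.2 m/s

41 m/s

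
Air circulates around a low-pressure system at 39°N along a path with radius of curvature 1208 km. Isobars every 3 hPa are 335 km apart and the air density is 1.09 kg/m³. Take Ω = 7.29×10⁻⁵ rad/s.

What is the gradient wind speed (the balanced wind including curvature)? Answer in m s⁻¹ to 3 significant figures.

8.33 m s⁻¹

Coriolis parameter at 39°N:
f = 2Ω sin φ = 2 × 7.29×10⁻⁵ × sin 39° = 9.18×10⁻⁵ s⁻¹
Pressure gradient: |∂P/∂n| = 300 Pa / 335000 m = 8.96×10⁻⁴ Pa/m
Geostrophic speed: V_g = |∂P/∂n|/(fρ) = 8.96×10⁻⁴/(9.18×10⁻⁵ × 1.09) = 8.95 m/s
Around a low, centrifugal force acts outward with Coriolis, so pressure-gradient force balances both:
(1/ρ)|∂P/∂n| = fV + V²/R  →  V² + fR·V − fR·V_g = 0
With fR = 9.18×10⁻⁵ × 1208×10³ m = 111 m/s:
V = [−fR + √((fR)² + 4 fR V_g)]/2 = [−111 + √(111² + 4×111×8.95)]/2 = 8.33 m/s
Subgeostrophic (V < V_g = 8.95 m/s), as expected around a low.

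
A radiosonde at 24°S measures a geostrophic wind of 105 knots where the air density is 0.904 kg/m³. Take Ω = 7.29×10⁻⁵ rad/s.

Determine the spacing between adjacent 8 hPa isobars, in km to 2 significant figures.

280 km

Coriolis parameter at 24°S:
f = 2Ω sin φ = 2 × 7.29×10⁻⁵ × sin 24° = 5.93×10⁻⁵ s⁻¹
Wind speed in SI: 105 knots = 54.0 m/s
Geostrophic balance rearranged: |∂P/∂n| = f ρ V_g
|∂P/∂n| = 5.93×10⁻⁵ × 0.904 × 54.0 = 2.90×10⁻³ Pa/m
Isobar spacing: Δn = ΔP/|∂P/∂n| = 800 Pa / 2.90×10⁻³ Pa/m = 276263 m ≈ 280 km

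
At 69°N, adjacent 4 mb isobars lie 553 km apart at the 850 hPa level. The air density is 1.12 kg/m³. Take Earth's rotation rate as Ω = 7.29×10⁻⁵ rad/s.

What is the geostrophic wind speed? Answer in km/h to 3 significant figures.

Coriolis parameter at 69°N:
f = 2Ω sin φ = 2 × 7.29×10⁻⁵ × sin 69° = 1.36×10⁻⁴ s⁻¹
Pressure gradient: |∂P/∂n| = 400 Pa / 553000 m = 7.23×10⁻⁴ Pa/m
Geostrophic balance (pressure-gradient force = Coriolis force):
V_g = (1/(fρ)) |∂P/∂n| = 7.23×10⁻⁴ / (1.36×10⁻⁴ × 1.12) = 4.74 m/s
Converting: 4.74 m/s × 3.6 = 17.1 km/h

17.1 km/h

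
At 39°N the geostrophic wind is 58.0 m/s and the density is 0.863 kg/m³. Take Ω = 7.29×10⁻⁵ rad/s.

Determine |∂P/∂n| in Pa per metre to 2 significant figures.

Coriolis parameter at 39°N:
f = 2Ω sin φ = 2 × 7.29×10⁻⁵ × sin 39° = 9.18×10⁻⁵ s⁻¹
Geostrophic balance rearranged: |∂P/∂n| = f ρ V_g
|∂P/∂n| = 9.18×10⁻⁵ × 0.863 × 58.0 = 4.59×10⁻³ Pa/m

4.6×10⁻³ Pa/m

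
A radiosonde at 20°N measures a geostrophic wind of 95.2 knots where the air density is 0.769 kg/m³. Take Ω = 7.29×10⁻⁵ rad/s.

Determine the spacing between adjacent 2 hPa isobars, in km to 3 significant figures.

Coriolis parameter at 20°N:
f = 2Ω sin φ = 2 × 7.29×10⁻⁵ × sin 20° = 4.99×10⁻⁵ s⁻¹
Wind speed in SI: 95.2 knots = 49.0 m/s
Geostrophic balance rearranged: |∂P/∂n| = f ρ V_g
|∂P/∂n| = 4.99×10⁻⁵ × 0.769 × 49.0 = 1.88×10⁻³ Pa/m
Isobar spacing: Δn = ΔP/|∂P/∂n| = 200 Pa / 1.88×10⁻³ Pa/m = 106493 m ≈ 106 km

106 km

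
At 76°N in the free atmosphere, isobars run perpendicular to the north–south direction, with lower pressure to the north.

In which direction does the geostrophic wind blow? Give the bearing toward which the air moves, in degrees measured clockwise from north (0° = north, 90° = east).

The pressure-gradient force points toward the north (bearing 000°).
Geostrophic balance: in the Northern Hemisphere the Coriolis force deflects motion to the right, so the geostrophic wind blows 90° to the right of the pressure-gradient force (low pressure on the left).
Rotating 000° by 90° clockwise gives 090° — the wind blows toward the east.

090°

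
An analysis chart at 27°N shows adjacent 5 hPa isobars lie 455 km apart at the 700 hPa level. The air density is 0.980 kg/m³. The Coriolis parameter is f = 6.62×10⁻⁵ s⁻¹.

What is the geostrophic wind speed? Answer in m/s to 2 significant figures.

Pressure gradient: |∂P/∂n| = 500 Pa / 455000 m = 1.10×10⁻³ Pa/m
Geostrophic balance (pressure-gradient force = Coriolis force):
V_g = (1/(fρ)) |∂P/∂n| = 1.10×10⁻³ / (6.62×10⁻⁵ × 0.980) = 16.9 m/s

17 m/s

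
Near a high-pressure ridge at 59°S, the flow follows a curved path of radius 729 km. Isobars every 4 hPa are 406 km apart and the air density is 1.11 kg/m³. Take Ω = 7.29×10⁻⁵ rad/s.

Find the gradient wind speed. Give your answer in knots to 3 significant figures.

Coriolis parameter at 59°S:
f = 2Ω sin φ = 2 × 7.29×10⁻⁵ × sin 59° = 1.25×10⁻⁴ s⁻¹
Pressure gradient: |∂P/∂n| = 400 Pa / 406000 m = 9.85×10⁻⁴ Pa/m
Geostrophic speed: V_g = |∂P/∂n|/(fρ) = 9.85×10⁻⁴/(1.25×10⁻⁴ × 1.11) = 7.10 m/s
Around a high, pressure-gradient force acts outward with centrifugal, so Coriolis balances both:
fV = (1/ρ)|∂P/∂n| + V²/R  →  V² − fR·V + fR·V_g = 0
With fR = 1.25×10⁻⁴ × 729×10³ m = 91.1 m/s:
V = [fR − √((fR)² − 4 fR V_g)]/2 = [91.1 − √(91.1² − 4×91.1×7.1)]/2 = 7.76 m/s
Supergeostrophic (V > V_g = 7.1 m/s), as expected around a high.
Converting: 7.76 m/s × 1.944 = 15.1 knots

15.1 knots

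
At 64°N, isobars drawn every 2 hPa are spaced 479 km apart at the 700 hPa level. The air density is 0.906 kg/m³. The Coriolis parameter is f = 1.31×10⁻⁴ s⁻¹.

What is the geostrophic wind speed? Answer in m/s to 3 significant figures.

Pressure gradient: |∂P/∂n| = 200 Pa / 479000 m = 4.18×10⁻⁴ Pa/m
Geostrophic balance (pressure-gradient force = Coriolis force):
V_g = (1/(fρ)) |∂P/∂n| = 4.18×10⁻⁴ / (1.31×10⁻⁴ × 0.906) = 3.52 m/s

3.52 m/s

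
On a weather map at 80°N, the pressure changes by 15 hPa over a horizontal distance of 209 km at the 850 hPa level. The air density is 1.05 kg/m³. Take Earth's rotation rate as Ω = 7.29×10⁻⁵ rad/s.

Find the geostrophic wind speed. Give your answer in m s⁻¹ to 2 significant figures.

48 m s⁻¹

Coriolis parameter at 80°N:
f = 2Ω sin φ = 2 × 7.29×10⁻⁵ × sin 80° = 1.44×10⁻⁴ s⁻¹
Pressure gradient: |∂P/∂n| = 1500 Pa / 209000 m = 7.18×10⁻³ Pa/m
Geostrophic balance (pressure-gradient force = Coriolis force):
V_g = (1/(fρ)) |∂P/∂n| = 7.18×10⁻³ / (1.44×10⁻⁴ × 1.05) = 47.6 m/s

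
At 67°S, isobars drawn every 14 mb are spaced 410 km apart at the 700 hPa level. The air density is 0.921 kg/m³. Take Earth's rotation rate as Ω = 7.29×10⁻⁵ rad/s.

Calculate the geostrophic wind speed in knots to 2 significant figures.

54 knots

Coriolis parameter at 67°S:
f = 2Ω sin φ = 2 × 7.29×10⁻⁵ × sin 67° = 1.34×10⁻⁴ s⁻¹
Pressure gradient: |∂P/∂n| = 1400 Pa / 410000 m = 3.41×10⁻³ Pa/m
Geostrophic balance (pressure-gradient force = Coriolis force):
V_g = (1/(fρ)) |∂P/∂n| = 3.41×10⁻³ / (1.34×10⁻⁴ × 0.921) = 27.6 m/s
Converting: 27.6 m/s × 1.944 = 54 knots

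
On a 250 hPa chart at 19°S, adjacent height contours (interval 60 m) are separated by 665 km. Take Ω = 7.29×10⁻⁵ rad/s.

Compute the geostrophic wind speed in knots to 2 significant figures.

36 knots

Coriolis parameter at 19°S:
f = 2Ω sin φ = 2 × 7.29×10⁻⁵ × sin 19° = 4.75×10⁻⁵ s⁻¹
Height gradient: |∂Z/∂n| = 60 m / 665000 m = 9.02×10⁻⁵
On a pressure surface, geostrophic balance gives V_g = (g/f)|∂Z/∂n|:
V_g = 9.81 × 9.02×10⁻⁵ / 4.75×10⁻⁵ = 18.6 m/s
Converting: 18.6 m/s × 1.944 = 36 knots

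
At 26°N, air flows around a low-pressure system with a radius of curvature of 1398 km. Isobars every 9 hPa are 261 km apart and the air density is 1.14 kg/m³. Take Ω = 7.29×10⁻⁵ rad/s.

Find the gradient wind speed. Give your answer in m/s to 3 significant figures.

Coriolis parameter at 26°N:
f = 2Ω sin φ = 2 × 7.29×10⁻⁵ × sin 26° = 6.39×10⁻⁵ s⁻¹
Pressure gradient: |∂P/∂n| = 900 Pa / 261000 m = 3.45×10⁻³ Pa/m
Geostrophic speed: V_g = |∂P/∂n|/(fρ) = 3.45×10⁻³/(6.39×10⁻⁵ × 1.14) = 47.3 m/s
Around a low, centrifugal force acts outward with Coriolis, so pressure-gradient force balances both:
(1/ρ)|∂P/∂n| = fV + V²/R  →  V² + fR·V − fR·V_g = 0
With fR = 6.39×10⁻⁵ × 1398×10³ m = 89.4 m/s:
V = [−fR + √((fR)² + 4 fR V_g)]/2 = [−89.4 + √(89.4² + 4×89.4×47.3)]/2 = 34.2 m/s
Subgeostrophic (V < V_g = 47.3 m/s), as expected around a low.

34.2 m/s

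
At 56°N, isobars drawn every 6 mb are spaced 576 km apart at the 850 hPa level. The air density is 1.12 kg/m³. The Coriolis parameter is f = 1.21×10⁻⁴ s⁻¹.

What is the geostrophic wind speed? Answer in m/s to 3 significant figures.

Pressure gradient: |∂P/∂n| = 600 Pa / 576000 m = 1.04×10⁻³ Pa/m
Geostrophic balance (pressure-gradient force = Coriolis force):
V_g = (1/(fρ)) |∂P/∂n| = 1.04×10⁻³ / (1.21×10⁻⁴ × 1.12) = 7.69 m/s

7.69 m/s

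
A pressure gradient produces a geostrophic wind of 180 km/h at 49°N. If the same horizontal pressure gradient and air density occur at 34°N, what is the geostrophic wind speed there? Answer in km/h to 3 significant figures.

With the same pressure gradient and density, V_g ∝ 1/f ∝ 1/sin φ.
V₂ = V₁ · sin φ₁ / sin φ₂ = 180 × sin 49° / sin 34°
V₂ = 180 × 0.7547/0.5592 = 243 km/h

243 km/h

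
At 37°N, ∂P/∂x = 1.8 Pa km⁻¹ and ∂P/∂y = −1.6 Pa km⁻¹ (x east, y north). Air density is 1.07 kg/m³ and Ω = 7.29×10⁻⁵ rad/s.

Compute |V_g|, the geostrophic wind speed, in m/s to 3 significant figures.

Coriolis parameter at 37°N:
f = 2Ω sin φ = 2 × 7.29×10⁻⁵ × sin 37° = 8.77×10⁻⁵ s⁻¹
Component geostrophic relations (x east, y north):
u_g = −(1/(fρ)) ∂P/∂y,  v_g = (1/(fρ)) ∂P/∂x
u_g = −(−1.6×10⁻³)/(8.77×10⁻⁵ × 1.07) = 17.0 m/s;  v_g = (1.8×10⁻³)/(8.77×10⁻⁵ × 1.07) = 19.2 m/s
|V_g| = √(u_g² + v_g²) = 25.7 m/s

25.7 m/s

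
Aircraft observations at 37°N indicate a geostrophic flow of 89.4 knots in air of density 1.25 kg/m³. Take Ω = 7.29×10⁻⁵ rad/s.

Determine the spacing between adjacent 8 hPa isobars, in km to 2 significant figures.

Coriolis parameter at 37°N:
f = 2Ω sin φ = 2 × 7.29×10⁻⁵ × sin 37° = 8.77×10⁻⁵ s⁻¹
Wind speed in SI: 89.4 knots = 46.0 m/s
Geostrophic balance rearranged: |∂P/∂n| = f ρ V_g
|∂P/∂n| = 8.77×10⁻⁵ × 1.25 × 46.0 = 5.04×10⁻³ Pa/m
Isobar spacing: Δn = ΔP/|∂P/∂n| = 800 Pa / 5.04×10⁻³ Pa/m = 158593 m ≈ 160 km

160 km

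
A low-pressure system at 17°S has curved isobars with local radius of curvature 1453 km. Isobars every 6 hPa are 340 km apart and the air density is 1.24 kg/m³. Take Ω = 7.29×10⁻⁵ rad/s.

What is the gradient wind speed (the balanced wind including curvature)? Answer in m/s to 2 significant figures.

24 m/s

Coriolis parameter at 17°S:
f = 2Ω sin φ = 2 × 7.29×10⁻⁵ × sin 17° = 4.26×10⁻⁵ s⁻¹
Pressure gradient: |∂P/∂n| = 600 Pa / 340000 m = 1.76×10⁻³ Pa/m
Geostrophic speed: V_g = |∂P/∂n|/(fρ) = 1.76×10⁻³/(4.26×10⁻⁵ × 1.24) = 33.4 m/s
Around a low, centrifugal force acts outward with Coriolis, so pressure-gradient force balances both:
(1/ρ)|∂P/∂n| = fV + V²/R  →  V² + fR·V − fR·V_g = 0
With fR = 4.26×10⁻⁵ × 1453×10³ m = 61.9 m/s:
V = [−fR + √((fR)² + 4 fR V_g)]/2 = [−61.9 + √(61.9² + 4×61.9×33.4)]/2 = 24 m/s
Subgeostrophic (V < V_g = 33.4 m/s), as expected around a low.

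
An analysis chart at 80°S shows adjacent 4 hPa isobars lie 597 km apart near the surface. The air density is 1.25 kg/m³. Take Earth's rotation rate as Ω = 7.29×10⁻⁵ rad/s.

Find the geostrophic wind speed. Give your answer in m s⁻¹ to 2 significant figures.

3.7 m s⁻¹

Coriolis parameter at 80°S:
f = 2Ω sin φ = 2 × 7.29×10⁻⁵ × sin 80° = 1.44×10⁻⁴ s⁻¹
Pressure gradient: |∂P/∂n| = 400 Pa / 597000 m = 6.70×10⁻⁴ Pa/m
Geostrophic balance (pressure-gradient force = Coriolis force):
V_g = (1/(fρ)) |∂P/∂n| = 6.70×10⁻⁴ / (1.44×10⁻⁴ × 1.25) = 3.73 m/s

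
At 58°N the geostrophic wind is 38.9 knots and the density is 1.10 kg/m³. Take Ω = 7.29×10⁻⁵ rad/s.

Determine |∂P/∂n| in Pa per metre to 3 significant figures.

2.72×10⁻³ Pa/m

Coriolis parameter at 58°N:
f = 2Ω sin φ = 2 × 7.29×10⁻⁵ × sin 58° = 1.24×10⁻⁴ s⁻¹
Wind speed in SI: 38.9 knots = 20.0 m/s
Geostrophic balance rearranged: |∂P/∂n| = f ρ V_g
|∂P/∂n| = 1.24×10⁻⁴ × 1.10 × 20.0 = 2.72×10⁻³ Pa/m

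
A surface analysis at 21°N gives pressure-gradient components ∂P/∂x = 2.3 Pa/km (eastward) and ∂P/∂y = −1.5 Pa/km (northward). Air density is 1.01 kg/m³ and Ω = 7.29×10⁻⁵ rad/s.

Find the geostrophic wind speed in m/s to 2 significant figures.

Coriolis parameter at 21°N:
f = 2Ω sin φ = 2 × 7.29×10⁻⁵ × sin 21° = 5.23×10⁻⁵ s⁻¹
Component geostrophic relations (x east, y north):
u_g = −(1/(fρ)) ∂P/∂y,  v_g = (1/(fρ)) ∂P/∂x
u_g = −(−1.5×10⁻³)/(5.23×10⁻⁵ × 1.01) = 28.4 m/s;  v_g = (2.3×10⁻³)/(5.23×10⁻⁵ × 1.01) = 43.6 m/s
|V_g| = √(u_g² + v_g²) = 52.0 m/s

52 m/s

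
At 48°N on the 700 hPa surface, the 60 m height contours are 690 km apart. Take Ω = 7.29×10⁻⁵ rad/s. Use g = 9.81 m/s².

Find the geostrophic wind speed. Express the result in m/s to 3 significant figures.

Coriolis parameter at 48°N:
f = 2Ω sin φ = 2 × 7.29×10⁻⁵ × sin 48° = 1.08×10⁻⁴ s⁻¹
Height gradient: |∂Z/∂n| = 60 m / 690000 m = 8.70×10⁻⁵
On a pressure surface, geostrophic balance gives V_g = (g/f)|∂Z/∂n|:
V_g = 9.81 × 8.70×10⁻⁵ / 1.08×10⁻⁴ = 7.87 m/s

7.87 m/s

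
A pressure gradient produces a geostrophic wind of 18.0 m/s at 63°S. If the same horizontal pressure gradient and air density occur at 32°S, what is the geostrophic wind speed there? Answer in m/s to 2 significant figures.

With the same pressure gradient and density, V_g ∝ 1/f ∝ 1/sin φ.
V₂ = V₁ · sin φ₁ / sin φ₂ = 18.0 × sin 63° / sin 32°
V₂ = 18.0 × 0.8910/0.5299 = 30 m/s

30 m/s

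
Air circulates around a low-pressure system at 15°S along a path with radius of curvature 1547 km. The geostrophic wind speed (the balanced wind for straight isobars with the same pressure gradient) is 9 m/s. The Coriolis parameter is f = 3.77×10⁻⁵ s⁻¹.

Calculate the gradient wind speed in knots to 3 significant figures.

15.4 knots

Around a low, centrifugal force acts outward with Coriolis, so pressure-gradient force balances both:
(1/ρ)|∂P/∂n| = fV + V²/R  →  V² + fR·V − fR·V_g = 0
With fR = 3.77×10⁻⁵ × 1547×10³ m = 58.3 m/s:
V = [−fR + √((fR)² + 4 fR V_g)]/2 = [−58.3 + √(58.3² + 4×58.3×9)]/2 = 7.92 m/s
Subgeostrophic (V < V_g = 9 m/s), as expected around a low.
Converting: 7.92 m/s × 1.944 = 15.4 knots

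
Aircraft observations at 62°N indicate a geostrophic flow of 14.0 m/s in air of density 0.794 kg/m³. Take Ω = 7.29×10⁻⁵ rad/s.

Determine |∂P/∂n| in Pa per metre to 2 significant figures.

1.4×10⁻³ Pa/m

Coriolis parameter at 62°N:
f = 2Ω sin φ = 2 × 7.29×10⁻⁵ × sin 62° = 1.29×10⁻⁴ s⁻¹
Geostrophic balance rearranged: |∂P/∂n| = f ρ V_g
|∂P/∂n| = 1.29×10⁻⁴ × 0.794 × 14.0 = 1.43×10⁻³ Pa/m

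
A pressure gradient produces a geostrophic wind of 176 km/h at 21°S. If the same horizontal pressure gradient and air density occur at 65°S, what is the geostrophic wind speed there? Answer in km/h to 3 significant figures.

69.6 km/h

With the same pressure gradient and density, V_g ∝ 1/f ∝ 1/sin φ.
V₂ = V₁ · sin φ₁ / sin φ₂ = 176 × sin 21° / sin 65°
V₂ = 176 × 0.3584/0.9063 = 69.6 km/h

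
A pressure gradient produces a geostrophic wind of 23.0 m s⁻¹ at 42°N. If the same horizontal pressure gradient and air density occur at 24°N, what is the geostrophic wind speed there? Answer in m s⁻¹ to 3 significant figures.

With the same pressure gradient and density, V_g ∝ 1/f ∝ 1/sin φ.
V₂ = V₁ · sin φ₁ / sin φ₂ = 23.0 × sin 42° / sin 24°
V₂ = 23.0 × 0.6691/0.4067 = 37.8 m s⁻¹

37.8 m s⁻¹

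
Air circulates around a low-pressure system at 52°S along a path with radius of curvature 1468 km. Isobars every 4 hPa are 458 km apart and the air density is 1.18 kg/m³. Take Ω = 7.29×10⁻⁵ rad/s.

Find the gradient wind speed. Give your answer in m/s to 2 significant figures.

6.2 m/s

Coriolis parameter at 52°S:
f = 2Ω sin φ = 2 × 7.29×10⁻⁵ × sin 52° = 1.15×10⁻⁴ s⁻¹
Pressure gradient: |∂P/∂n| = 400 Pa / 458000 m = 8.73×10⁻⁴ Pa/m
Geostrophic speed: V_g = |∂P/∂n|/(fρ) = 8.73×10⁻⁴/(1.15×10⁻⁴ × 1.18) = 6.44 m/s
Around a low, centrifugal force acts outward with Coriolis, so pressure-gradient force balances both:
(1/ρ)|∂P/∂n| = fV + V²/R  →  V² + fR·V − fR·V_g = 0
With fR = 1.15×10⁻⁴ × 1468×10³ m = 169 m/s:
V = [−fR + √((fR)² + 4 fR V_g)]/2 = [−169 + √(169² + 4×169×6.44)]/2 = 6.21 m/s
Subgeostrophic (V < V_g = 6.44 m/s), as expected around a low.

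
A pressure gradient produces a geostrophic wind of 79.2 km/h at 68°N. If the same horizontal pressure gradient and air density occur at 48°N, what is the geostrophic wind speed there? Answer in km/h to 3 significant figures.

98.8 km/h

With the same pressure gradient and density, V_g ∝ 1/f ∝ 1/sin φ.
V₂ = V₁ · sin φ₁ / sin φ₂ = 79.2 × sin 68° / sin 48°
V₂ = 79.2 × 0.9272/0.7431 = 98.8 km/h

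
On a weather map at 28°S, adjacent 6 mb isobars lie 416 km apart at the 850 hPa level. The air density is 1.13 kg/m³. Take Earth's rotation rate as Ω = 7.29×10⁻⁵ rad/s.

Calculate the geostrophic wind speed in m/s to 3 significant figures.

18.6 m/s

Coriolis parameter at 28°S:
f = 2Ω sin φ = 2 × 7.29×10⁻⁵ × sin 28° = 6.84×10⁻⁵ s⁻¹
Pressure gradient: |∂P/∂n| = 600 Pa / 416000 m = 1.44×10⁻³ Pa/m
Geostrophic balance (pressure-gradient force = Coriolis force):
V_g = (1/(fρ)) |∂P/∂n| = 1.44×10⁻³ / (6.84×10⁻⁵ × 1.13) = 18.6 m/s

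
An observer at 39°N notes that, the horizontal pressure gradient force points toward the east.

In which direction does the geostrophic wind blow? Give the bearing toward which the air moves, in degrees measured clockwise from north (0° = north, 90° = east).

180°

The pressure-gradient force points toward the east (bearing 090°).
Geostrophic balance: in the Northern Hemisphere the Coriolis force deflects motion to the right, so the geostrophic wind blows 90° to the right of the pressure-gradient force (low pressure on the left).
Rotating 090° by 90° clockwise gives 180° — the wind blows toward the south.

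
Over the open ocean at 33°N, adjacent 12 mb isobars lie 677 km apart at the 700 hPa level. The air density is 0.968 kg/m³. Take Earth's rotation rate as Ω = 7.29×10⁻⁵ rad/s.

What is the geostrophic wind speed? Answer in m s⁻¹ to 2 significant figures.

Coriolis parameter at 33°N:
f = 2Ω sin φ = 2 × 7.29×10⁻⁵ × sin 33° = 7.94×10⁻⁵ s⁻¹
Pressure gradient: |∂P/∂n| = 1200 Pa / 677000 m = 1.77×10⁻³ Pa/m
Geostrophic balance (pressure-gradient force = Coriolis force):
V_g = (1/(fρ)) |∂P/∂n| = 1.77×10⁻³ / (7.94×10⁻⁵ × 0.968) = 23.1 m/s

23 m s⁻¹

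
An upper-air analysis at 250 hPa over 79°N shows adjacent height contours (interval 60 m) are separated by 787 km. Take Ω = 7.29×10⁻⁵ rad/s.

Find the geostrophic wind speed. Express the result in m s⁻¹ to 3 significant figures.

5.23 m s⁻¹

Coriolis parameter at 79°N:
f = 2Ω sin φ = 2 × 7.29×10⁻⁵ × sin 79° = 1.43×10⁻⁴ s⁻¹
Height gradient: |∂Z/∂n| = 60 m / 787000 m = 7.62×10⁻⁵
On a pressure surface, geostrophic balance gives V_g = (g/f)|∂Z/∂n|:
V_g = 9.81 × 7.62×10⁻⁵ / 1.43×10⁻⁴ = 5.23 m/s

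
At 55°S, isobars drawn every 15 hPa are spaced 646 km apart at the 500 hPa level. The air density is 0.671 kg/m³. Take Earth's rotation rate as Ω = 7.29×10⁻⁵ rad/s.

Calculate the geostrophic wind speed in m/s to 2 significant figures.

29 m/s

Coriolis parameter at 55°S:
f = 2Ω sin φ = 2 × 7.29×10⁻⁵ × sin 55° = 1.19×10⁻⁴ s⁻¹
Pressure gradient: |∂P/∂n| = 1500 Pa / 646000 m = 2.32×10⁻³ Pa/m
Geostrophic balance (pressure-gradient force = Coriolis force):
V_g = (1/(fρ)) |∂P/∂n| = 2.32×10⁻³ / (1.19×10⁻⁴ × 0.671) = 29.0 m/s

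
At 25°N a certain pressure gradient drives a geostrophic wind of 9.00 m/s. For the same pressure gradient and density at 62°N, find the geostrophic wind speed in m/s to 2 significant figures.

With the same pressure gradient and density, V_g ∝ 1/f ∝ 1/sin φ.
V₂ = V₁ · sin φ₁ / sin φ₂ = 9.00 × sin 25° / sin 62°
V₂ = 9.00 × 0.4226/0.8829 = 4.3 m/s

4.3 m/s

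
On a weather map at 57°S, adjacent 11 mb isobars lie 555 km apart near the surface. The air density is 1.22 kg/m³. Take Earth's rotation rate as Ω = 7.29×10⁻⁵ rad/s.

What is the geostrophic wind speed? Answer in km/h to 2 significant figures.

Coriolis parameter at 57°S:
f = 2Ω sin φ = 2 × 7.29×10⁻⁵ × sin 57° = 1.22×10⁻⁴ s⁻¹
Pressure gradient: |∂P/∂n| = 1100 Pa / 555000 m = 1.98×10⁻³ Pa/m
Geostrophic balance (pressure-gradient force = Coriolis force):
V_g = (1/(fρ)) |∂P/∂n| = 1.98×10⁻³ / (1.22×10⁻⁴ × 1.22) = 13.3 m/s
Converting: 13.3 m/s × 3.6 = 48 km/h

48 km/h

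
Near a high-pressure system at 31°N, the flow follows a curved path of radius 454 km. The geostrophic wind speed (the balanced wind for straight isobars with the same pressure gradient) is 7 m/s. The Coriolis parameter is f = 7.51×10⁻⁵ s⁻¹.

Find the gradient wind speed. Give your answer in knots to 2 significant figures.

Around a high, pressure-gradient force acts outward with centrifugal, so Coriolis balances both:
fV = (1/ρ)|∂P/∂n| + V²/R  →  V² − fR·V + fR·V_g = 0
With fR = 7.51×10⁻⁵ × 454×10³ m = 34.1 m/s:
V = [fR − √((fR)² − 4 fR V_g)]/2 = [34.1 − √(34.1² − 4×34.1×7)]/2 = 9.84 m/s
Supergeostrophic (V > V_g = 7 m/s), as expected around a high.
Converting: 9.84 m/s × 1.944 = 19 knots

19 knots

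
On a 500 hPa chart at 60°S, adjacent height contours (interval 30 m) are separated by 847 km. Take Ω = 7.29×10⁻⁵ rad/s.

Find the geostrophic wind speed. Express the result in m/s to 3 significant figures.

2.75 m/s

Coriolis parameter at 60°S:
f = 2Ω sin φ = 2 × 7.29×10⁻⁵ × sin 60° = 1.26×10⁻⁴ s⁻¹
Height gradient: |∂Z/∂n| = 30 m / 847000 m = 3.54×10⁻⁵
On a pressure surface, geostrophic balance gives V_g = (g/f)|∂Z/∂n|:
V_g = 9.81 × 3.54×10⁻⁵ / 1.26×10⁻⁴ = 2.75 m/s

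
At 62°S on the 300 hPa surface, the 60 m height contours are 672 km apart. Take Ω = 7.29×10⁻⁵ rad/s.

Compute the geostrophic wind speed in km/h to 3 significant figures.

Coriolis parameter at 62°S:
f = 2Ω sin φ = 2 × 7.29×10⁻⁵ × sin 62° = 1.29×10⁻⁴ s⁻¹
Height gradient: |∂Z/∂n| = 60 m / 672000 m = 8.93×10⁻⁵
On a pressure surface, geostrophic balance gives V_g = (g/f)|∂Z/∂n|:
V_g = 9.81 × 8.93×10⁻⁵ / 1.29×10⁻⁴ = 6.80 m/s
Converting: 6.80 m/s × 3.6 = 24.5 km/h

24.5 km/h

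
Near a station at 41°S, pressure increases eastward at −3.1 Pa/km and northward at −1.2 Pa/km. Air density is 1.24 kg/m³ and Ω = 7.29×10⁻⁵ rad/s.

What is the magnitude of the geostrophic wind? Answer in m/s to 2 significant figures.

28 m/s

Coriolis parameter at 41°S:
f = 2Ω sin φ = 2 × 7.29×10⁻⁵ × sin 41° = 9.57×10⁻⁵ s⁻¹
In the Southern Hemisphere f is negative: f = −9.57×10⁻⁵ s⁻¹.
Component geostrophic relations (x east, y north):
u_g = −(1/(fρ)) ∂P/∂y,  v_g = (1/(fρ)) ∂P/∂x
u_g = −(−1.2×10⁻³)/(−9.57×10⁻⁵ × 1.24) = −10.1 m/s;  v_g = (−3.1×10⁻³)/(−9.57×10⁻⁵ × 1.24) = 26.1 m/s
|V_g| = √(u_g² + v_g²) = 28.0 m/s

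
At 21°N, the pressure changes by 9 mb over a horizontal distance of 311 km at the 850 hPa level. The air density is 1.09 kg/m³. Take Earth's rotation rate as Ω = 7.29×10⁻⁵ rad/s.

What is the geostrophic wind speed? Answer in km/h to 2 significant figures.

180 km/h

Coriolis parameter at 21°N:
f = 2Ω sin φ = 2 × 7.29×10⁻⁵ × sin 21° = 5.23×10⁻⁵ s⁻¹
Pressure gradient: |∂P/∂n| = 900 Pa / 311000 m = 2.89×10⁻³ Pa/m
Geostrophic balance (pressure-gradient force = Coriolis force):
V_g = (1/(fρ)) |∂P/∂n| = 2.89×10⁻³ / (5.23×10⁻⁵ × 1.09) = 50.8 m/s
Converting: 50.8 m/s × 3.6 = 180 km/h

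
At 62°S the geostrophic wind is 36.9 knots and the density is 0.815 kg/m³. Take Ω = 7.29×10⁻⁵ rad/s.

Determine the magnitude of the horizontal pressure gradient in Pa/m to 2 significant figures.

2.0×10⁻³ Pa/m

Coriolis parameter at 62°S:
f = 2Ω sin φ = 2 × 7.29×10⁻⁵ × sin 62° = 1.29×10⁻⁴ s⁻¹
Wind speed in SI: 36.9 knots = 19.0 m/s
Geostrophic balance rearranged: |∂P/∂n| = f ρ V_g
|∂P/∂n| = 1.29×10⁻⁴ × 0.815 × 19.0 = 1.99×10⁻³ Pa/m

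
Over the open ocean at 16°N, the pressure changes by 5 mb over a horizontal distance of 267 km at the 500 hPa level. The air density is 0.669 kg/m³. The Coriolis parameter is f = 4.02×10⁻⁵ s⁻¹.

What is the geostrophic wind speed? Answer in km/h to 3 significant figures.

251 km/h

Pressure gradient: |∂P/∂n| = 500 Pa / 267000 m = 1.87×10⁻³ Pa/m
Geostrophic balance (pressure-gradient force = Coriolis force):
V_g = (1/(fρ)) |∂P/∂n| = 1.87×10⁻³ / (4.02×10⁻⁵ × 0.669) = 69.6 m/s
Converting: 69.6 m/s × 3.6 = 251 km/h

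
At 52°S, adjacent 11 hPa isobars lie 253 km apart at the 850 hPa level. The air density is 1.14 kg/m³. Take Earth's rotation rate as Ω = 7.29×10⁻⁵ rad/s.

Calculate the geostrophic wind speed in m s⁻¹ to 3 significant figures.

Coriolis parameter at 52°S:
f = 2Ω sin φ = 2 × 7.29×10⁻⁵ × sin 52° = 1.15×10⁻⁴ s⁻¹
Pressure gradient: |∂P/∂n| = 1100 Pa / 253000 m = 4.35×10⁻³ Pa/m
Geostrophic balance (pressure-gradient force = Coriolis force):
V_g = (1/(fρ)) |∂P/∂n| = 4.35×10⁻³ / (1.15×10⁻⁴ × 1.14) = 33.2 m/s

33.2 m s⁻¹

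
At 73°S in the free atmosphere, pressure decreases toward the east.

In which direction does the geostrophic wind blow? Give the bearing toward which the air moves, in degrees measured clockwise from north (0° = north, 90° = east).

The pressure-gradient force points toward the east (bearing 090°).
Geostrophic balance: in the Southern Hemisphere the Coriolis force deflects motion to the left, so the geostrophic wind blows 90° to the left of the pressure-gradient force (low pressure on the right).
Rotating 090° by 90° counterclockwise gives 000° — the wind blows toward the north.

000°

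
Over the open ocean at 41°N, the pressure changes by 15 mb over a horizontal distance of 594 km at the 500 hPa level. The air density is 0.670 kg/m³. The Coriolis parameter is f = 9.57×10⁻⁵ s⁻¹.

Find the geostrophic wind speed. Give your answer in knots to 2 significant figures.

Pressure gradient: |∂P/∂n| = 1500 Pa / 594000 m = 2.53×10⁻³ Pa/m
Geostrophic balance (pressure-gradient force = Coriolis force):
V_g = (1/(fρ)) |∂P/∂n| = 2.53×10⁻³ / (9.57×10⁻⁵ × 0.670) = 39.4 m/s
Converting: 39.4 m/s × 1.944 = 77 knots

77 knots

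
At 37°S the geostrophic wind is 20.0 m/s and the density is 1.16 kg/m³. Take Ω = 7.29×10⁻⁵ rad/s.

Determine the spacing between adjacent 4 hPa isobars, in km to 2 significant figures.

Coriolis parameter at 37°S:
f = 2Ω sin φ = 2 × 7.29×10⁻⁵ × sin 37° = 8.77×10⁻⁵ s⁻¹
Geostrophic balance rearranged: |∂P/∂n| = f ρ V_g
|∂P/∂n| = 8.77×10⁻⁵ × 1.16 × 20.0 = 2.04×10⁻³ Pa/m
Isobar spacing: Δn = ΔP/|∂P/∂n| = 400 Pa / 2.04×10⁻³ Pa/m = 196495 m ≈ 200 km

200 km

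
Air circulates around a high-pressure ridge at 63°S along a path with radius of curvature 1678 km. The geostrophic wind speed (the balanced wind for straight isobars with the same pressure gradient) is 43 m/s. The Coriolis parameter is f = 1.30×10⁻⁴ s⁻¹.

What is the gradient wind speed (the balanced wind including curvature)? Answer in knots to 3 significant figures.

Around a high, pressure-gradient force acts outward with centrifugal, so Coriolis balances both:
fV = (1/ρ)|∂P/∂n| + V²/R  →  V² − fR·V + fR·V_g = 0
With fR = 1.30×10⁻⁴ × 1678×10³ m = 218 m/s:
V = [fR − √((fR)² − 4 fR V_g)]/2 = [218 − √(218² − 4×218×43)]/2 = 58.9 m/s
Supergeostrophic (V > V_g = 43 m/s), as expected around a high.
Converting: 58.9 m/s × 1.944 = 115 knots

115 knots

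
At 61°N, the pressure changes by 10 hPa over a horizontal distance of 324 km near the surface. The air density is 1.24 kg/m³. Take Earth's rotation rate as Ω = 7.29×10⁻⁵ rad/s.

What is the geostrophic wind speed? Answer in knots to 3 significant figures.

37.9 knots

Coriolis parameter at 61°N:
f = 2Ω sin φ = 2 × 7.29×10⁻⁵ × sin 61° = 1.28×10⁻⁴ s⁻¹
Pressure gradient: |∂P/∂n| = 1000 Pa / 324000 m = 3.09×10⁻³ Pa/m
Geostrophic balance (pressure-gradient force = Coriolis force):
V_g = (1/(fρ)) |∂P/∂n| = 3.09×10⁻³ / (1.28×10⁻⁴ × 1.24) = 19.5 m/s
Converting: 19.5 m/s × 1.944 = 37.9 knots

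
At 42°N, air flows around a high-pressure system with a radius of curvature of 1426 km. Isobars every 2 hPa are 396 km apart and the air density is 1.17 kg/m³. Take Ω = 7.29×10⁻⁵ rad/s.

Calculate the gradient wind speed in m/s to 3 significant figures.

4.58 m/s

Coriolis parameter at 42°N:
f = 2Ω sin φ = 2 × 7.29×10⁻⁵ × sin 42° = 9.76×10⁻⁵ s⁻¹
Pressure gradient: |∂P/∂n| = 200 Pa / 396000 m = 5.05×10⁻⁴ Pa/m
Geostrophic speed: V_g = |∂P/∂n|/(fρ) = 5.05×10⁻⁴/(9.76×10⁻⁵ × 1.17) = 4.42 m/s
Around a high, pressure-gradient force acts outward with centrifugal, so Coriolis balances both:
fV = (1/ρ)|∂P/∂n| + V²/R  →  V² − fR·V + fR·V_g = 0
With fR = 9.76×10⁻⁵ × 1426×10³ m = 139 m/s:
V = [fR − √((fR)² − 4 fR V_g)]/2 = [139 − √(139² − 4×139×4.42)]/2 = 4.58 m/s
Supergeostrophic (V > V_g = 4.42 m/s), as expected around a high.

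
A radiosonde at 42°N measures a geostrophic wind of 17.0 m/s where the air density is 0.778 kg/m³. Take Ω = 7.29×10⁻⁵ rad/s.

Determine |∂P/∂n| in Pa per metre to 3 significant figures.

1.29×10⁻³ Pa/m

Coriolis parameter at 42°N:
f = 2Ω sin φ = 2 × 7.29×10⁻⁵ × sin 42° = 9.76×10⁻⁵ s⁻¹
Geostrophic balance rearranged: |∂P/∂n| = f ρ V_g
|∂P/∂n| = 9.76×10⁻⁵ × 0.778 × 17.0 = 1.29×10⁻³ Pa/m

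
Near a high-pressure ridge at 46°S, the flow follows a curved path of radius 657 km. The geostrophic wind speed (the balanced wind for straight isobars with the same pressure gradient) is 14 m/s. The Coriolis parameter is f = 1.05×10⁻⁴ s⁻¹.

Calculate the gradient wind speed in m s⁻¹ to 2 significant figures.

Around a high, pressure-gradient force acts outward with centrifugal, so Coriolis balances both:
fV = (1/ρ)|∂P/∂n| + V²/R  →  V² − fR·V + fR·V_g = 0
With fR = 1.05×10⁻⁴ × 657×10³ m = 69.0 m/s:
V = [fR − √((fR)² − 4 fR V_g)]/2 = [69.0 − √(69.0² − 4×69.0×14)]/2 = 19.5 m/s
Supergeostrophic (V > V_g = 14 m/s), as expected around a high.

20 m s⁻¹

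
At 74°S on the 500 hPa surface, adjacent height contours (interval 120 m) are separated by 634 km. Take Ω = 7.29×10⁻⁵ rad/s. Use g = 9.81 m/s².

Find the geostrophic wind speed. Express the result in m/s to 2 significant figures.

13 m/s

Coriolis parameter at 74°S:
f = 2Ω sin φ = 2 × 7.29×10⁻⁵ × sin 74° = 1.40×10⁻⁴ s⁻¹
Height gradient: |∂Z/∂n| = 120 m / 634000 m = 1.89×10⁻⁴
On a pressure surface, geostrophic balance gives V_g = (g/f)|∂Z/∂n|:
V_g = 9.81 × 1.89×10⁻⁴ / 1.40×10⁻⁴ = 13.2 m/s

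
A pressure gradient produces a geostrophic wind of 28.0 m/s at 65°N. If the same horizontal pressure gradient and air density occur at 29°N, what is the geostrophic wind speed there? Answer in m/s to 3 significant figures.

With the same pressure gradient and density, V_g ∝ 1/f ∝ 1/sin φ.
V₂ = V₁ · sin φ₁ / sin φ₂ = 28.0 × sin 65° / sin 29°
V₂ = 28.0 × 0.9063/0.4848 = 52.3 m/s

52.3 m/s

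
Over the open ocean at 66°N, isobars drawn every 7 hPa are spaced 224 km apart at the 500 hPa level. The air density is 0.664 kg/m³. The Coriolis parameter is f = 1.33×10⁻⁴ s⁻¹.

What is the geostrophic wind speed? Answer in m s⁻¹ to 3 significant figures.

35.4 m s⁻¹

Pressure gradient: |∂P/∂n| = 700 Pa / 224000 m = 3.12×10⁻³ Pa/m
Geostrophic balance (pressure-gradient force = Coriolis force):
V_g = (1/(fρ)) |∂P/∂n| = 3.12×10⁻³ / (1.33×10⁻⁴ × 0.664) = 35.4 m/s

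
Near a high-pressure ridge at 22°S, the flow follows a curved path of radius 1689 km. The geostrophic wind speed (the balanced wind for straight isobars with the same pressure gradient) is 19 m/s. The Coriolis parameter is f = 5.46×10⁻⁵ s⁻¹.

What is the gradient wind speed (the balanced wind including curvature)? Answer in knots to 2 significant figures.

Around a high, pressure-gradient force acts outward with centrifugal, so Coriolis balances both:
fV = (1/ρ)|∂P/∂n| + V²/R  →  V² − fR·V + fR·V_g = 0
With fR = 5.46×10⁻⁵ × 1689×10³ m = 92.2 m/s:
V = [fR − √((fR)² − 4 fR V_g)]/2 = [92.2 − √(92.2² − 4×92.2×19)]/2 = 26.8 m/s
Supergeostrophic (V > V_g = 19 m/s), as expected around a high.
Converting: 26.8 m/s × 1.944 = 52 knots

52 knots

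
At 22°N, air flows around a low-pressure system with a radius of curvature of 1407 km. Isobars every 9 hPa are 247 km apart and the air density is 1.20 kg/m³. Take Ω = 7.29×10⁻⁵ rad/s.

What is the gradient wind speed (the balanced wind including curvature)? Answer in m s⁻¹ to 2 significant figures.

Coriolis parameter at 22°N:
f = 2Ω sin φ = 2 × 7.29×10⁻⁵ × sin 22° = 5.46×10⁻⁵ s⁻¹
Pressure gradient: |∂P/∂n| = 900 Pa / 247000 m = 3.64×10⁻³ Pa/m
Geostrophic speed: V_g = |∂P/∂n|/(fρ) = 3.64×10⁻³/(5.46×10⁻⁵ × 1.20) = 55.6 m/s
Around a low, centrifugal force acts outward with Coriolis, so pressure-gradient force balances both:
(1/ρ)|∂P/∂n| = fV + V²/R  →  V² + fR·V − fR·V_g = 0
With fR = 5.46×10⁻⁵ × 1407×10³ m = 76.8 m/s:
V = [−fR + √((fR)² + 4 fR V_g)]/2 = [−76.8 + √(76.8² + 4×76.8×55.6)]/2 = 37.4 m/s
Subgeostrophic (V < V_g = 55.6 m/s), as expected around a low.

37 m s⁻¹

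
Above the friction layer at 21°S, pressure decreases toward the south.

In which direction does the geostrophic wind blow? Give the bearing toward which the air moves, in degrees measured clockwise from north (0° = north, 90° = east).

090°

The pressure-gradient force points toward the south (bearing 180°).
Geostrophic balance: in the Southern Hemisphere the Coriolis force deflects motion to the left, so the geostrophic wind blows 90° to the left of the pressure-gradient force (low pressure on the right).
Rotating 180° by 90° counterclockwise gives 090° — the wind blows toward the east.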